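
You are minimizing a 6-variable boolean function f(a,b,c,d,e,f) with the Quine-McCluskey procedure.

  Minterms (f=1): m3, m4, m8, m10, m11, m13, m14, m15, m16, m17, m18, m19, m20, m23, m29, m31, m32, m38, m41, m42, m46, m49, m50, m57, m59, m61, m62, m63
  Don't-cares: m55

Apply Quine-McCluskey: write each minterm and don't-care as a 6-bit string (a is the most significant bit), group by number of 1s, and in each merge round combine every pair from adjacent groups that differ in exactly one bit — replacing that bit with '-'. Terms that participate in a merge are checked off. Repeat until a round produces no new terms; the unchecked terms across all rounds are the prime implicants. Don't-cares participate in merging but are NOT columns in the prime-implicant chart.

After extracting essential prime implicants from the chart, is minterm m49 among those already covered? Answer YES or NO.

size-2^0 implicants → 000011(✓)  000100(✓)  001000(✓)  001010(✓)  001011(✓)  001101(✓)  001110(✓)  001111(✓)  010000(✓)  010001(✓)  010010(✓)  010011(✓)  010100(✓)  010111(✓)  011101(✓)  011111(✓)  100000  100110(✓)  101001(✓)  101010(✓)  101110(✓)  110001(✓)  110010(✓)  110111(✓)  111001(✓)  111011(✓)  111101(✓)  111110(✓)  111111(✓)
size-2^1 implicants → -01010(✓)  -01110(✓)  -10001  -10010  -10111(✓)  -11101(✓)  -11111(✓)  0-0011  0-0100  0-1101(✓)  0-1111(✓)  00-011  001-10(✓)  001-11(✓)  0010-0  00101-(✓)  0011-1(✓)  00111-(✓)  01-111(✓)  010-00  010-11  0100-0(✓)  0100-1(✓)  01000-(✓)  01001-(✓)  0111-1(✓)  1-1001  1-1110  10-110  101-10(✓)  11-001  11-111(✓)  111-01(✓)  111-11(✓)  1110-1(✓)  1111-1(✓)  11111-
size-2^2 implicants → -01-10  -1-111  -111-1  0-11-1  001-1-  0100--  111--1
Unchecked terms (primes): -01-10, -1-111, -10001, -10010, -111-1, 0-0011, 0-0100, 0-11-1, 00-011, 001-1-, 0010-0, 010-00, 010-11, 0100--, 1-1001, 1-1110, 10-110, 100000, 11-001, 111--1, 11111-
Minterm coverage:
  m3 ⊆ 0-0011,00-011
  m4 ⊆ 0-0100 [E]
  m8 ⊆ 0010-0 [E]
  m10 ⊆ -01-10,001-1-,0010-0
  m11 ⊆ 00-011,001-1-
  m13 ⊆ 0-11-1 [E]
  m14 ⊆ -01-10,001-1-
  m15 ⊆ 0-11-1,001-1-
  m16 ⊆ 010-00,0100--
  m17 ⊆ -10001,0100--
  m18 ⊆ -10010,0100--
  m19 ⊆ 0-0011,010-11,0100--
  m20 ⊆ 0-0100,010-00
  m23 ⊆ -1-111,010-11
  m29 ⊆ -111-1,0-11-1
  m31 ⊆ -1-111,-111-1,0-11-1
  m32 ⊆ 100000 [E]
  m38 ⊆ 10-110 [E]
  m41 ⊆ 1-1001 [E]
  m42 ⊆ -01-10 [E]
  m46 ⊆ -01-10,1-1110,10-110
  m49 ⊆ -10001,11-001
  m50 ⊆ -10010 [E]
  m57 ⊆ 1-1001,11-001,111--1
  m59 ⊆ 111--1 [E]
  m61 ⊆ -111-1,111--1
  m62 ⊆ 1-1110,11111-
  m63 ⊆ -1-111,-111-1,111--1,11111-
E = {-01-10, -10010, 0-0100, 0-11-1, 0010-0, 1-1001, 10-110, 100000, 111--1}

NO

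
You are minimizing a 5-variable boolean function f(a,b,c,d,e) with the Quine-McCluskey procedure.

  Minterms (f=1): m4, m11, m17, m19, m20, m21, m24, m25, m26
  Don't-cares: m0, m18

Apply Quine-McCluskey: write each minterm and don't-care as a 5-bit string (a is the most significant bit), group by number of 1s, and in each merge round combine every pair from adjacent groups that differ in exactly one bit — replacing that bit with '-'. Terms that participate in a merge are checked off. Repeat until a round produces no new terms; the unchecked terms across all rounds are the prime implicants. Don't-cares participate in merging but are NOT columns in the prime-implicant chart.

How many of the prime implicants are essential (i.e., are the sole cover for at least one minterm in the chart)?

size-2^0 implicants → 00000(✓)  00100(✓)  01011  10001(✓)  10010(✓)  10011(✓)  10100(✓)  10101(✓)  11000(✓)  11001(✓)  11010(✓)
size-2^1 implicants → -0100  00-00  1-001  1-010  10-01  100-1  1001-  1010-  110-0  1100-
Unchecked terms (primes): -0100, 00-00, 01011, 1-001, 1-010, 10-01, 100-1, 1001-, 1010-, 110-0, 1100-
Minterm coverage:
  m4 ⊆ -0100,00-00
  m11 ⊆ 01011 [E]
  m17 ⊆ 1-001,10-01,100-1
  m19 ⊆ 100-1,1001-
  m20 ⊆ -0100,1010-
  m21 ⊆ 10-01,1010-
  m24 ⊆ 110-0,1100-
  m25 ⊆ 1-001,1100-
  m26 ⊆ 1-010,110-0
E = {01011}

1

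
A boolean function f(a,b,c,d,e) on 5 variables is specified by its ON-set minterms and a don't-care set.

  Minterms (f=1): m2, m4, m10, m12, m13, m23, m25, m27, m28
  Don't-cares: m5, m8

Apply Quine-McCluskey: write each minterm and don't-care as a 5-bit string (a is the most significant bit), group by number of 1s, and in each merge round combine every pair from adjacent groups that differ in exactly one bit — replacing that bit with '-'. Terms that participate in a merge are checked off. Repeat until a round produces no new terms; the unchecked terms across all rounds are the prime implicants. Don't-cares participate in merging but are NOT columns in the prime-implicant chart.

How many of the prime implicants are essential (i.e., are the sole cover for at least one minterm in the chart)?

5

size-2^0 implicants → 00010(✓)  00100(✓)  00101(✓)  01000(✓)  01010(✓)  01100(✓)  01101(✓)  10111  11001(✓)  11011(✓)  11100(✓)
size-2^1 implicants → -1100  0-010  0-100(✓)  0-101(✓)  0010-(✓)  01-00  010-0  0110-(✓)  110-1
size-2^2 implicants → 0-10-
Unchecked terms (primes): -1100, 0-010, 0-10-, 01-00, 010-0, 10111, 110-1
Minterm coverage:
  m2 ⊆ 0-010 [E]
  m4 ⊆ 0-10- [E]
  m10 ⊆ 0-010,010-0
  m12 ⊆ -1100,0-10-,01-00
  m13 ⊆ 0-10- [E]
  m23 ⊆ 10111 [E]
  m25 ⊆ 110-1 [E]
  m27 ⊆ 110-1 [E]
  m28 ⊆ -1100 [E]
E = {-1100, 0-010, 0-10-, 10111, 110-1}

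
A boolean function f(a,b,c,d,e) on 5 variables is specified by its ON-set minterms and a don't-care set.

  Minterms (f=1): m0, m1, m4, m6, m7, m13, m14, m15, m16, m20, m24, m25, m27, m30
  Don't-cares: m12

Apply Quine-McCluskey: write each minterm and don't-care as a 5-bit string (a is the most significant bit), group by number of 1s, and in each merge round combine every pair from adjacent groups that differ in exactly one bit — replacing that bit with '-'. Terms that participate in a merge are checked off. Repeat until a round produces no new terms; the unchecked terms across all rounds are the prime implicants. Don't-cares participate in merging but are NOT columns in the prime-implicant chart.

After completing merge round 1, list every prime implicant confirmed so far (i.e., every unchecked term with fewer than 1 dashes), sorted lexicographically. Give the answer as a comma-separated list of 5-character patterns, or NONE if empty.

Round 0: 00000✓ 00001✓ 00100✓ 00110✓ 00111✓ 01100✓ 01101✓ 01110✓ 01111✓ 10000✓ 10100✓ 11000✓ 11001✓ 11011✓ 11110✓
Round 1: -0000✓ -0100✓ -1110 0-100✓ 0-110✓ 0-111✓ 00-00✓ 0000- 001-0✓ 0011-✓ 011-0✓ 011-1✓ 0110-✓ 0111-✓ 1-000 10-00✓ 110-1 1100-
Round 2: -0-00 0-1-0 0-11- 011--
PIs = {-0-00, -1110, 0-1-0, 0-11-, 0000-, 011--, 1-000, 110-1, 1100-}

NONE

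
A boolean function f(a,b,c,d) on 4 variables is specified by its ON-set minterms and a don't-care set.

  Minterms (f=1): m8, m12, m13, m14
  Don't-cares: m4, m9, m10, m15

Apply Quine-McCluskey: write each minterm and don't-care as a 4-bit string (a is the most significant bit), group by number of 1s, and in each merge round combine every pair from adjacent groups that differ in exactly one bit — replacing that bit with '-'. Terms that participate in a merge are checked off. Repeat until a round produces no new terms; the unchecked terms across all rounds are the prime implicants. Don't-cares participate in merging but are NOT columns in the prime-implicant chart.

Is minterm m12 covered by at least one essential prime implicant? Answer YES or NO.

size-2^0 implicants → 0100(✓)  1000(✓)  1001(✓)  1010(✓)  1100(✓)  1101(✓)  1110(✓)  1111(✓)
size-2^1 implicants → -100  1-00(✓)  1-01(✓)  1-10(✓)  10-0(✓)  100-(✓)  11-0(✓)  11-1(✓)  110-(✓)  111-(✓)
size-2^2 implicants → 1--0  1-0-  11--
Unchecked terms (primes): -100, 1--0, 1-0-, 11--
Minterm coverage:
  m8 ⊆ 1--0,1-0-
  m12 ⊆ -100,1--0,1-0-,11--
  m13 ⊆ 1-0-,11--
  m14 ⊆ 1--0,11--
(no essential prime implicants)

NO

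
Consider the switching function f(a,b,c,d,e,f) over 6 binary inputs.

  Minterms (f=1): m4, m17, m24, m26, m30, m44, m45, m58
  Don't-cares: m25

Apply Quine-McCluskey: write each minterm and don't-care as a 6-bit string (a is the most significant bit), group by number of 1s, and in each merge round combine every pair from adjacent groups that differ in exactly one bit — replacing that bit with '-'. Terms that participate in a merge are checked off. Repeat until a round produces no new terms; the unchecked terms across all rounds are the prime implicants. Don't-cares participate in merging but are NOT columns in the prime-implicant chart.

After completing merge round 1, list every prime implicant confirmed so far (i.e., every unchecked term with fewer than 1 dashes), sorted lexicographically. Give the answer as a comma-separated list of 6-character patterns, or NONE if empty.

[col 0] 000100, 010001*, 011000*, 011001*, 011010*, 011110*, 101100*, 101101*, 111010*
[col 1] -11010, 01-001, 011-10, 0110-0, 01100-, 10110-
Prime implicants: -11010, 000100, 01-001, 011-10, 0110-0, 01100-, 10110-

000100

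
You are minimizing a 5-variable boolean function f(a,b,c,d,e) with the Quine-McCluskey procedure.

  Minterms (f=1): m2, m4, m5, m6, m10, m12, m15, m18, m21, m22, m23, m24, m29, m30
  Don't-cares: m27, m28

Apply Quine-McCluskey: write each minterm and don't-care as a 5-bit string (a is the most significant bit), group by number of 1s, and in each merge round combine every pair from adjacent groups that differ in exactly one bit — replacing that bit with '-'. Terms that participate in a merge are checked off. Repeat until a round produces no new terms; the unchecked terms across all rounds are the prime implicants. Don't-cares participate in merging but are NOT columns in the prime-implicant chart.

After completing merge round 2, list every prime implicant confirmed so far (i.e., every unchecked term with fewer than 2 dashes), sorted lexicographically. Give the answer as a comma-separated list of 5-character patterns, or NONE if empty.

-0101, -1100, 0-010, 0-100, 001-0, 0010-, 01111, 1-101, 1-110, 101-1, 1011-, 11-00, 11011, 111-0, 1110-

[col 0] 00010*, 00100*, 00101*, 00110*, 01010*, 01100*, 01111, 10010*, 10101*, 10110*, 10111*, 11000*, 11011, 11100*, 11101*, 11110*
[col 1] -0010*, -0101, -0110*, -1100, 0-010, 0-100, 00-10*, 001-0, 0010-, 1-101, 1-110, 10-10*, 101-1, 1011-, 11-00, 111-0, 1110-
[col 2] -0-10
Prime implicants: -0-10, -0101, -1100, 0-010, 0-100, 001-0, 0010-, 01111, 1-101, 1-110, 101-1, 1011-, 11-00, 11011, 111-0, 1110-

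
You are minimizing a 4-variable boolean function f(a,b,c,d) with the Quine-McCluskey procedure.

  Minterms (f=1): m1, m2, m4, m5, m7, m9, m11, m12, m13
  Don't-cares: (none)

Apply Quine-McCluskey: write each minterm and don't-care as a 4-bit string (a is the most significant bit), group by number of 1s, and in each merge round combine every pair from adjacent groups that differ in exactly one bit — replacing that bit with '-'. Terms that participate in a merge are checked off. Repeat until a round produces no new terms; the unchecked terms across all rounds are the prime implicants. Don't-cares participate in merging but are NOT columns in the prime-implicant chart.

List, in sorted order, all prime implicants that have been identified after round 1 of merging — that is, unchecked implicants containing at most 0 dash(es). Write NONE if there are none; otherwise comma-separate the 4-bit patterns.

Round 0: 0001✓ 0010 0100✓ 0101✓ 0111✓ 1001✓ 1011✓ 1100✓ 1101✓
Round 1: -001✓ -100✓ -101✓ 0-01✓ 01-1 010-✓ 1-01✓ 10-1 110-✓
Round 2: --01 -10-
PIs = {--01, -10-, 0010, 01-1, 10-1}

0010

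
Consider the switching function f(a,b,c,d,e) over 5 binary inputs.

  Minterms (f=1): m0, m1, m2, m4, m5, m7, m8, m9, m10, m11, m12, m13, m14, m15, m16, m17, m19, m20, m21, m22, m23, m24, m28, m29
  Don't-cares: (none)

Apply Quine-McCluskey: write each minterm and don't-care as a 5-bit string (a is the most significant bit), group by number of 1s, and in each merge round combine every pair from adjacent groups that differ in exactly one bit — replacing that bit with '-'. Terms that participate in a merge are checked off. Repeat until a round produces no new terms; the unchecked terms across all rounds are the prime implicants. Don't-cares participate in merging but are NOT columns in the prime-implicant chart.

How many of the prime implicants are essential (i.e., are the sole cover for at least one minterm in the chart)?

6

Round 0: 00000✓ 00001✓ 00010✓ 00100✓ 00101✓ 00111✓ 01000✓ 01001✓ 01010✓ 01011✓ 01100✓ 01101✓ 01110✓ 01111✓ 10000✓ 10001✓ 10011✓ 10100✓ 10101✓ 10110✓ 10111✓ 11000✓ 11100✓ 11101✓
Round 1: -0000✓ -0001✓ -0100✓ -0101✓ -0111✓ -1000✓ -1100✓ -1101✓ 0-000✓ 0-001✓ 0-010✓ 0-100✓ 0-101✓ 0-111✓ 00-00✓ 00-01✓ 000-0✓ 0000-✓ 001-1✓ 0010-✓ 01-00✓ 01-01✓ 01-10✓ 01-11✓ 010-0✓ 010-1✓ 0100-✓ 0101-✓ 011-0✓ 011-1✓ 0110-✓ 0111-✓ 1-000✓ 1-100✓ 1-101✓ 10-00✓ 10-01✓ 10-11✓ 100-1✓ 1000-✓ 101-0✓ 101-1✓ 1010-✓ 1011-✓ 11-00✓ 1110-✓
Round 2: --000✓ --100✓ --101✓ -0-00✓ -0-01✓ -000-✓ -01-1 -010-✓ -1-00✓ -110-✓ 0--00✓ 0--01✓ 0-0-0 0-00-✓ 0-1-1 0-10-✓ 00-0-✓ 01--0✓ 01--1✓ 01-0-✓ 01-1-✓ 010--✓ 011--✓ 1--00✓ 1-10-✓ 10--1 10-0-✓ 101--
Round 3: ---00 --10- -0-0- 0--0- 01---
PIs = {---00, --10-, -0-0-, -01-1, 0--0-, 0-0-0, 0-1-1, 01---, 10--1, 101--}
Coverage chart:
  m0: ---00,-0-0-,0--0-,0-0-0
  m1: -0-0-,0--0-
  m2: 0-0-0 ←essential
  m4: ---00,--10-,-0-0-,0--0-
  m5: --10-,-0-0-,-01-1,0--0-,0-1-1
  m7: -01-1,0-1-1
  m8: ---00,0--0-,0-0-0,01---
  m9: 0--0-,01---
  m10: 0-0-0,01---
  m11: 01--- ←essential
  m12: ---00,--10-,0--0-,01---
  m13: --10-,0--0-,0-1-1,01---
  m14: 01--- ←essential
  m15: 0-1-1,01---
  m16: ---00,-0-0-
  m17: -0-0-,10--1
  m19: 10--1 ←essential
  m20: ---00,--10-,-0-0-,101--
  m21: --10-,-0-0-,-01-1,10--1,101--
  m22: 101-- ←essential
  m23: -01-1,10--1,101--
  m24: ---00 ←essential
  m28: ---00,--10-
  m29: --10- ←essential
Essential: ---00, --10-, 0-0-0, 01---, 10--1, 101--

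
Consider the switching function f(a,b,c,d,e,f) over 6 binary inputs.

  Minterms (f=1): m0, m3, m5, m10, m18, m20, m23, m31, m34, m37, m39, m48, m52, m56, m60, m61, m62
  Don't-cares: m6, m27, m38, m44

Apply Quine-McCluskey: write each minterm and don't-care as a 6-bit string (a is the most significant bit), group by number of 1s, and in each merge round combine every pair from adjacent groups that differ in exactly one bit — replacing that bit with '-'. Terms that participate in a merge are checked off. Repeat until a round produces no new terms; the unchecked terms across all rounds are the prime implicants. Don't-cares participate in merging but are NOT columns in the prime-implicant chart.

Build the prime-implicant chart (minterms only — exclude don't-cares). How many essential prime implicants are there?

11

size-2^0 implicants → 000000  000011  000101(✓)  000110(✓)  001010  010010  010100(✓)  010111(✓)  011011(✓)  011111(✓)  100010(✓)  100101(✓)  100110(✓)  100111(✓)  101100(✓)  110000(✓)  110100(✓)  111000(✓)  111100(✓)  111101(✓)  111110(✓)
size-2^1 implicants → -00101  -00110  -10100  01-111  011-11  1-1100  100-10  1001-1  10011-  11-000(✓)  11-100(✓)  110-00(✓)  111-00(✓)  1111-0  11110-
size-2^2 implicants → 11--00
Unchecked terms (primes): -00101, -00110, -10100, 000000, 000011, 001010, 01-111, 010010, 011-11, 1-1100, 100-10, 1001-1, 10011-, 11--00, 1111-0, 11110-
Minterm coverage:
  m0 ⊆ 000000 [E]
  m3 ⊆ 000011 [E]
  m5 ⊆ -00101 [E]
  m10 ⊆ 001010 [E]
  m18 ⊆ 010010 [E]
  m20 ⊆ -10100 [E]
  m23 ⊆ 01-111 [E]
  m31 ⊆ 01-111,011-11
  m34 ⊆ 100-10 [E]
  m37 ⊆ -00101,1001-1
  m39 ⊆ 1001-1,10011-
  m48 ⊆ 11--00 [E]
  m52 ⊆ -10100,11--00
  m56 ⊆ 11--00 [E]
  m60 ⊆ 1-1100,11--00,1111-0,11110-
  m61 ⊆ 11110- [E]
  m62 ⊆ 1111-0 [E]
E = {-00101, -10100, 000000, 000011, 001010, 01-111, 010010, 100-10, 11--00, 1111-0, 11110-}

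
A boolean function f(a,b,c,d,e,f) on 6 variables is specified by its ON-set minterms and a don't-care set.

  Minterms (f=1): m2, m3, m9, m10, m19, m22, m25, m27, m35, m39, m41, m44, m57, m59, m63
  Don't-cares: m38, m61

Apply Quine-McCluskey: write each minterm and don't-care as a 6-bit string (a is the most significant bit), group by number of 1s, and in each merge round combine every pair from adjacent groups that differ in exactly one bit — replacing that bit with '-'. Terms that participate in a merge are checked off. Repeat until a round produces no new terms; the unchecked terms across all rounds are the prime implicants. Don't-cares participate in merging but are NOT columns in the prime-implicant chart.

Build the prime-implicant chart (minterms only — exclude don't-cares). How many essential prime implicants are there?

Round 0: 000010✓ 000011✓ 001001✓ 001010✓ 010011✓ 010110 011001✓ 011011✓ 100011✓ 100110✓ 100111✓ 101001✓ 101100 111001✓ 111011✓ 111101✓ 111111✓
Round 1: -00011 -01001✓ -11001✓ -11011✓ 0-0011 0-1001✓ 00-010 00001- 01-011 0110-1✓ 1-1001✓ 100-11 10011- 111-01✓ 111-11✓ 1110-1✓ 1111-1✓
Round 2: --1001 -110-1 111--1
PIs = {--1001, -00011, -110-1, 0-0011, 00-010, 00001-, 01-011, 010110, 100-11, 10011-, 101100, 111--1}
Coverage chart:
  m2: 00-010,00001-
  m3: -00011,0-0011,00001-
  m9: --1001 ←essential
  m10: 00-010 ←essential
  m19: 0-0011,01-011
  m22: 010110 ←essential
  m25: --1001,-110-1
  m27: -110-1,01-011
  m35: -00011,100-11
  m39: 100-11,10011-
  m41: --1001 ←essential
  m44: 101100 ←essential
  m57: --1001,-110-1,111--1
  m59: -110-1,111--1
  m63: 111--1 ←essential
Essential: --1001, 00-010, 010110, 101100, 111--1

5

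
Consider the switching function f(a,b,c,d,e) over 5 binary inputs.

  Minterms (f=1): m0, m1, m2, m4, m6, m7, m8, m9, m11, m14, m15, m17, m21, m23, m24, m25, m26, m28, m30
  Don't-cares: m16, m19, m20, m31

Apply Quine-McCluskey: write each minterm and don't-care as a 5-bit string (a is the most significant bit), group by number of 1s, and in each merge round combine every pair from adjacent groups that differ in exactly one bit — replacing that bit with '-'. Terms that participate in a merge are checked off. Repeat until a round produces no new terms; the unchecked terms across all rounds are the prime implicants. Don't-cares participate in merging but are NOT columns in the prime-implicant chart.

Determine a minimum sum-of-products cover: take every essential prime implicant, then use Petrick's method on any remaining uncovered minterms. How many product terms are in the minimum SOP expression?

Round 0: 00000✓ 00001✓ 00010✓ 00100✓ 00110✓ 00111✓ 01000✓ 01001✓ 01011✓ 01110✓ 01111✓ 10000✓ 10001✓ 10011✓ 10100✓ 10101✓ 10111✓ 11000✓ 11001✓ 11010✓ 11100✓ 11110✓ 11111✓
Round 1: -0000✓ -0001✓ -0100✓ -0111✓ -1000✓ -1001✓ -1110✓ -1111✓ 0-000✓ 0-001✓ 0-110✓ 0-111✓ 00-00✓ 00-10✓ 000-0✓ 0000-✓ 001-0✓ 0011-✓ 01-11 010-1 0100-✓ 0111-✓ 1-000✓ 1-001✓ 1-100✓ 1-111✓ 10-00✓ 10-01✓ 10-11✓ 100-1✓ 1000-✓ 101-1✓ 1010-✓ 11-00✓ 11-10✓ 110-0✓ 1100-✓ 111-0✓ 1111-✓
Round 2: --000✓ --001✓ --111 -0-00 -000-✓ -100-✓ -111- 0-00-✓ 0-11- 00--0 1--00 1-00-✓ 10--1 10-0- 11--0
Round 3: --00-
PIs = {--00-, --111, -0-00, -111-, 0-11-, 00--0, 01-11, 010-1, 1--00, 10--1, 10-0-, 11--0}
Coverage chart:
  m0: --00-,-0-00,00--0
  m1: --00- ←essential
  m2: 00--0 ←essential
  m4: -0-00,00--0
  m6: 0-11-,00--0
  m7: --111,0-11-
  m8: --00- ←essential
  m9: --00-,010-1
  m11: 01-11,010-1
  m14: -111-,0-11-
  m15: --111,-111-,0-11-,01-11
  m17: --00-,10--1,10-0-
  m21: 10--1,10-0-
  m23: --111,10--1
  m24: --00-,1--00,11--0
  m25: --00- ←essential
  m26: 11--0 ←essential
  m28: 1--00,11--0
  m30: -111-,11--0
Essential: --00-, 00--0, 11--0
Petrick residual → 0-11-, 01-11, 10--1
Min cover (6 terms): c'd' + a'cd + a'b'e' + a'bde + ab'e + abe'

6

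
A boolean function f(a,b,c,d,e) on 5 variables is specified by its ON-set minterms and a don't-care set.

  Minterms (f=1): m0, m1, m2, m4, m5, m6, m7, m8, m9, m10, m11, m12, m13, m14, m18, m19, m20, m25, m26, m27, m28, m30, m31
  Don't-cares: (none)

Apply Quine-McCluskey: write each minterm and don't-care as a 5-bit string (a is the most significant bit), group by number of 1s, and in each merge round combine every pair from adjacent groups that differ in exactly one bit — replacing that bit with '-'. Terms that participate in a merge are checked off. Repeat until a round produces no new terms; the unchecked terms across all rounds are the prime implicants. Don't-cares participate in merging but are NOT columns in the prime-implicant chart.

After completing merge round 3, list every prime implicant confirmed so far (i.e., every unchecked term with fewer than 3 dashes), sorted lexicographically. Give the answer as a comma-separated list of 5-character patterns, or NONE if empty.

Round 0: 00000✓ 00001✓ 00010✓ 00100✓ 00101✓ 00110✓ 00111✓ 01000✓ 01001✓ 01010✓ 01011✓ 01100✓ 01101✓ 01110✓ 10010✓ 10011✓ 10100✓ 11001✓ 11010✓ 11011✓ 11100✓ 11110✓ 11111✓
Round 1: -0010✓ -0100✓ -1001✓ -1010✓ -1011✓ -1100✓ -1110✓ 0-000✓ 0-001✓ 0-010✓ 0-100✓ 0-101✓ 0-110✓ 00-00✓ 00-01✓ 00-10✓ 000-0✓ 0000-✓ 001-0✓ 001-1✓ 0010-✓ 0011-✓ 01-00✓ 01-01✓ 01-10✓ 010-0✓ 010-1✓ 0100-✓ 0101-✓ 011-0✓ 0110-✓ 1-010✓ 1-011✓ 1-100✓ 1001-✓ 11-10✓ 11-11✓ 110-1✓ 1101-✓ 111-0✓ 1111-✓
Round 2: --010 --100 -1-10 -10-1 -101- -11-0 0--00✓ 0--01✓ 0--10✓ 0-0-0✓ 0-00-✓ 0-1-0✓ 0-10-✓ 00--0✓ 00-0-✓ 001-- 01--0✓ 01-0-✓ 010-- 1-01- 11-1-
Round 3: 0---0 0--0-
PIs = {--010, --100, -1-10, -10-1, -101-, -11-0, 0---0, 0--0-, 001--, 010--, 1-01-, 11-1-}

--010, --100, -1-10, -10-1, -101-, -11-0, 001--, 010--, 1-01-, 11-1-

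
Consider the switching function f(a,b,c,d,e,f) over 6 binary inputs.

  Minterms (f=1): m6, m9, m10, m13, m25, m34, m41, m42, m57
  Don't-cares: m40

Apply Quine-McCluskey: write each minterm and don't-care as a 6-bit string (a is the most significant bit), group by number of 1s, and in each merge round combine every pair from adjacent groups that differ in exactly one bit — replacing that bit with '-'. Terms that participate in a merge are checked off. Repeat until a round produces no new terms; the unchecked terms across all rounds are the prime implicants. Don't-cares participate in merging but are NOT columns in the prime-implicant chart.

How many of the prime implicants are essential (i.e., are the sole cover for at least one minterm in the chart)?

Round 0: 000110 001001✓ 001010✓ 001101✓ 011001✓ 100010✓ 101000✓ 101001✓ 101010✓ 111001✓
Round 1: -01001✓ -01010 -11001✓ 0-1001✓ 001-01 1-1001✓ 10-010 1010-0 10100-
Round 2: --1001
PIs = {--1001, -01010, 000110, 001-01, 10-010, 1010-0, 10100-}
Coverage chart:
  m6: 000110 ←essential
  m9: --1001,001-01
  m10: -01010 ←essential
  m13: 001-01 ←essential
  m25: --1001 ←essential
  m34: 10-010 ←essential
  m41: --1001,10100-
  m42: -01010,10-010,1010-0
  m57: --1001 ←essential
Essential: --1001, -01010, 000110, 001-01, 10-010

5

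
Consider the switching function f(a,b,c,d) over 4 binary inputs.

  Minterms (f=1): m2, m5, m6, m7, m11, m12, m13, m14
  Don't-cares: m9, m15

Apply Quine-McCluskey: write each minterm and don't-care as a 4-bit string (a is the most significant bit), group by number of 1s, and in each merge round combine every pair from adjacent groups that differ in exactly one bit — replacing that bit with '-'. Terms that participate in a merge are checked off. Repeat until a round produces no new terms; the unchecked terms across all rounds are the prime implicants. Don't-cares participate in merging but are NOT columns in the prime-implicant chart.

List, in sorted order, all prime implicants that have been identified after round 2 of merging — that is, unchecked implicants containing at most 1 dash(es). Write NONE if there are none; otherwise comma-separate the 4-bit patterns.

[col 0] 0010*, 0101*, 0110*, 0111*, 1001*, 1011*, 1100*, 1101*, 1110*, 1111*
[col 1] -101*, -110*, -111*, 0-10, 01-1*, 011-*, 1-01*, 1-11*, 10-1*, 11-0*, 11-1*, 110-*, 111-*
[col 2] -1-1, -11-, 1--1, 11--
Prime implicants: -1-1, -11-, 0-10, 1--1, 11--

0-10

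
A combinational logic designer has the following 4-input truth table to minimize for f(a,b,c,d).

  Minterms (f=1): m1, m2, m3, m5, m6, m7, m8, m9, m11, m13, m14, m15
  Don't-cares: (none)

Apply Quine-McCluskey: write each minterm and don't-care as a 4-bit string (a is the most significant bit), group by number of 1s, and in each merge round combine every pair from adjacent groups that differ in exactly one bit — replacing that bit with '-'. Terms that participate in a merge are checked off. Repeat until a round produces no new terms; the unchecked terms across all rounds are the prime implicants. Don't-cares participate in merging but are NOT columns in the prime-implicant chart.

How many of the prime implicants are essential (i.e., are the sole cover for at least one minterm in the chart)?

[col 0] 0001*, 0010*, 0011*, 0101*, 0110*, 0111*, 1000*, 1001*, 1011*, 1101*, 1110*, 1111*
[col 1] -001*, -011*, -101*, -110*, -111*, 0-01*, 0-10*, 0-11*, 00-1*, 001-*, 01-1*, 011-*, 1-01*, 1-11*, 10-1*, 100-, 11-1*, 111-*
[col 2] --01*, --11*, -0-1*, -1-1*, -11-, 0--1*, 0-1-, 1--1*
[col 3] ---1
Prime implicants: ---1, -11-, 0-1-, 100-
PI chart (minterm → PIs covering it):
  1 | ---1  (sole → essential)
  2 | 0-1-  (sole → essential)
  3 | ---1,0-1-
  5 | ---1  (sole → essential)
  6 | -11-,0-1-
  7 | ---1,-11-,0-1-
  8 | 100-  (sole → essential)
  9 | ---1,100-
  11 | ---1  (sole → essential)
  13 | ---1  (sole → essential)
  14 | -11-  (sole → essential)
  15 | ---1,-11-
Essential prime implicants: ---1, -11-, 0-1-, 100-

4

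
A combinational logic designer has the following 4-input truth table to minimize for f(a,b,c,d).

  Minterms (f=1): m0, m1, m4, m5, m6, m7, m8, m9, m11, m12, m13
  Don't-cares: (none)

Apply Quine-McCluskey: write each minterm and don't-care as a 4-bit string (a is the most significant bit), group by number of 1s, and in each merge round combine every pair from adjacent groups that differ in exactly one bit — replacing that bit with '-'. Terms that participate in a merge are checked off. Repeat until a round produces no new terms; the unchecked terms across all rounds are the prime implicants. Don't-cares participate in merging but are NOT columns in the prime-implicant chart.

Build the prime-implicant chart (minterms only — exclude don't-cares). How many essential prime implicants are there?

3

size-2^0 implicants → 0000(✓)  0001(✓)  0100(✓)  0101(✓)  0110(✓)  0111(✓)  1000(✓)  1001(✓)  1011(✓)  1100(✓)  1101(✓)
size-2^1 implicants → -000(✓)  -001(✓)  -100(✓)  -101(✓)  0-00(✓)  0-01(✓)  000-(✓)  01-0(✓)  01-1(✓)  010-(✓)  011-(✓)  1-00(✓)  1-01(✓)  10-1  100-(✓)  110-(✓)
size-2^2 implicants → --00(✓)  --01(✓)  -00-(✓)  -10-(✓)  0-0-(✓)  01--  1-0-(✓)
size-2^3 implicants → --0-
Unchecked terms (primes): --0-, 01--, 10-1
Minterm coverage:
  m0 ⊆ --0- [E]
  m1 ⊆ --0- [E]
  m4 ⊆ --0-,01--
  m5 ⊆ --0-,01--
  m6 ⊆ 01-- [E]
  m7 ⊆ 01-- [E]
  m8 ⊆ --0- [E]
  m9 ⊆ --0-,10-1
  m11 ⊆ 10-1 [E]
  m12 ⊆ --0- [E]
  m13 ⊆ --0- [E]
E = {--0-, 01--, 10-1}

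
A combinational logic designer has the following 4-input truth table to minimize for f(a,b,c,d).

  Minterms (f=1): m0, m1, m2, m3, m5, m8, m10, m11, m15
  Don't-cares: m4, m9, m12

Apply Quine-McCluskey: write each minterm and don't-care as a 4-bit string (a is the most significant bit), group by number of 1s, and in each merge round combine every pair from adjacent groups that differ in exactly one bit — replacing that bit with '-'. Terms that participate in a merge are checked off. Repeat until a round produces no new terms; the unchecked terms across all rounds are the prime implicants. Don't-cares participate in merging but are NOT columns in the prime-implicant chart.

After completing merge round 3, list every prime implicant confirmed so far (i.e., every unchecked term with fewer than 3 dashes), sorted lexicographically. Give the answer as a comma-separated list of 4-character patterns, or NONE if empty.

--00, 0-0-, 1-11

size-2^0 implicants → 0000(✓)  0001(✓)  0010(✓)  0011(✓)  0100(✓)  0101(✓)  1000(✓)  1001(✓)  1010(✓)  1011(✓)  1100(✓)  1111(✓)
size-2^1 implicants → -000(✓)  -001(✓)  -010(✓)  -011(✓)  -100(✓)  0-00(✓)  0-01(✓)  00-0(✓)  00-1(✓)  000-(✓)  001-(✓)  010-(✓)  1-00(✓)  1-11  10-0(✓)  10-1(✓)  100-(✓)  101-(✓)
size-2^2 implicants → --00  -0-0(✓)  -0-1(✓)  -00-(✓)  -01-(✓)  0-0-  00--(✓)  10--(✓)
size-2^3 implicants → -0--
Unchecked terms (primes): --00, -0--, 0-0-, 1-11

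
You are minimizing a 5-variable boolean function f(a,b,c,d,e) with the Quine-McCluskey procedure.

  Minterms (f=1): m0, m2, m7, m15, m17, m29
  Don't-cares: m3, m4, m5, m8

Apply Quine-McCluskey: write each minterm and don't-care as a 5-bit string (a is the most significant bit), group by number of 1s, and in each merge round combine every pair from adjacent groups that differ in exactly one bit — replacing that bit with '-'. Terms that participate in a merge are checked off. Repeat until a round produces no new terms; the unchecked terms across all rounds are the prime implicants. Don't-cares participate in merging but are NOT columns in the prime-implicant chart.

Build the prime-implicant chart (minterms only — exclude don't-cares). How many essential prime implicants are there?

[col 0] 00000*, 00010*, 00011*, 00100*, 00101*, 00111*, 01000*, 01111*, 10001, 11101
[col 1] 0-000, 0-111, 00-00, 00-11, 000-0, 0001-, 001-1, 0010-
Prime implicants: 0-000, 0-111, 00-00, 00-11, 000-0, 0001-, 001-1, 0010-, 10001, 11101
PI chart (minterm → PIs covering it):
  0 | 0-000,00-00,000-0
  2 | 000-0,0001-
  7 | 0-111,00-11,001-1
  15 | 0-111  (sole → essential)
  17 | 10001  (sole → essential)
  29 | 11101  (sole → essential)
Essential prime implicants: 0-111, 10001, 11101

3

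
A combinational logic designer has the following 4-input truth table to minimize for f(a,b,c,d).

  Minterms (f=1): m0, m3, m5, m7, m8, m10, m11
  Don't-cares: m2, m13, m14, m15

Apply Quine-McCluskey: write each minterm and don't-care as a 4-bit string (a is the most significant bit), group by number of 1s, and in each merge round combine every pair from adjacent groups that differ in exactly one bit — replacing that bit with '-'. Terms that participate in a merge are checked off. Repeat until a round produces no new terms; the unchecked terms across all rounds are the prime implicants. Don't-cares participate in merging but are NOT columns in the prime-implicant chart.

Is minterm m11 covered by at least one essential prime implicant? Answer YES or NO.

size-2^0 implicants → 0000(✓)  0010(✓)  0011(✓)  0101(✓)  0111(✓)  1000(✓)  1010(✓)  1011(✓)  1101(✓)  1110(✓)  1111(✓)
size-2^1 implicants → -000(✓)  -010(✓)  -011(✓)  -101(✓)  -111(✓)  0-11(✓)  00-0(✓)  001-(✓)  01-1(✓)  1-10(✓)  1-11(✓)  10-0(✓)  101-(✓)  11-1(✓)  111-(✓)
size-2^2 implicants → --11  -0-0  -01-  -1-1  1-1-
Unchecked terms (primes): --11, -0-0, -01-, -1-1, 1-1-
Minterm coverage:
  m0 ⊆ -0-0 [E]
  m3 ⊆ --11,-01-
  m5 ⊆ -1-1 [E]
  m7 ⊆ --11,-1-1
  m8 ⊆ -0-0 [E]
  m10 ⊆ -0-0,-01-,1-1-
  m11 ⊆ --11,-01-,1-1-
E = {-0-0, -1-1}

NO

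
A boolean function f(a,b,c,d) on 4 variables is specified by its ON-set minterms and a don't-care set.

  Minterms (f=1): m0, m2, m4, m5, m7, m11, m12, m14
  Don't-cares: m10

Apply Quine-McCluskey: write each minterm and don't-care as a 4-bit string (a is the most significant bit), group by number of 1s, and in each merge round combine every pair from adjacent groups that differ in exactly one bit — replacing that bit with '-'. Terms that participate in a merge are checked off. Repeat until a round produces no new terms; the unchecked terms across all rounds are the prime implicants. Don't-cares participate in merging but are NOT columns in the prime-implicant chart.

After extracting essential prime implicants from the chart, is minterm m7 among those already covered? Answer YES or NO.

YES

Round 0: 0000✓ 0010✓ 0100✓ 0101✓ 0111✓ 1010✓ 1011✓ 1100✓ 1110✓
Round 1: -010 -100 0-00 00-0 01-1 010- 1-10 101- 11-0
PIs = {-010, -100, 0-00, 00-0, 01-1, 010-, 1-10, 101-, 11-0}
Coverage chart:
  m0: 0-00,00-0
  m2: -010,00-0
  m4: -100,0-00,010-
  m5: 01-1,010-
  m7: 01-1 ←essential
  m11: 101- ←essential
  m12: -100,11-0
  m14: 1-10,11-0
Essential: 01-1, 101-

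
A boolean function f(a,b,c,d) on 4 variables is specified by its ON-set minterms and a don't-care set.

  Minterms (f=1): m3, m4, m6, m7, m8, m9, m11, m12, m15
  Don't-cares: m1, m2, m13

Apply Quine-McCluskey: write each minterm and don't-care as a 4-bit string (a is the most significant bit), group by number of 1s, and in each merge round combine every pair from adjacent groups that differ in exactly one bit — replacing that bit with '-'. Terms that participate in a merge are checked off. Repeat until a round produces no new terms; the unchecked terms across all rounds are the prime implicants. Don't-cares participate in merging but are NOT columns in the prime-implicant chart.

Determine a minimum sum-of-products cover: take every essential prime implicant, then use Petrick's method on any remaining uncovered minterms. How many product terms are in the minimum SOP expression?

[col 0] 0001*, 0010*, 0011*, 0100*, 0110*, 0111*, 1000*, 1001*, 1011*, 1100*, 1101*, 1111*
[col 1] -001*, -011*, -100, -111*, 0-10*, 0-11*, 00-1*, 001-*, 01-0, 011-*, 1-00*, 1-01*, 1-11*, 10-1*, 100-*, 11-1*, 110-*
[col 2] --11, -0-1, 0-1-, 1--1, 1-0-
Prime implicants: --11, -0-1, -100, 0-1-, 01-0, 1--1, 1-0-
PI chart (minterm → PIs covering it):
  3 | --11,-0-1,0-1-
  4 | -100,01-0
  6 | 0-1-,01-0
  7 | --11,0-1-
  8 | 1-0-  (sole → essential)
  9 | -0-1,1--1,1-0-
  11 | --11,-0-1,1--1
  12 | -100,1-0-
  15 | --11,1--1
Essential prime implicants: 1-0-
Petrick residual → --11, 01-0
Minimum SOP uses 3 PIs: cd + a'bd' + ac'

3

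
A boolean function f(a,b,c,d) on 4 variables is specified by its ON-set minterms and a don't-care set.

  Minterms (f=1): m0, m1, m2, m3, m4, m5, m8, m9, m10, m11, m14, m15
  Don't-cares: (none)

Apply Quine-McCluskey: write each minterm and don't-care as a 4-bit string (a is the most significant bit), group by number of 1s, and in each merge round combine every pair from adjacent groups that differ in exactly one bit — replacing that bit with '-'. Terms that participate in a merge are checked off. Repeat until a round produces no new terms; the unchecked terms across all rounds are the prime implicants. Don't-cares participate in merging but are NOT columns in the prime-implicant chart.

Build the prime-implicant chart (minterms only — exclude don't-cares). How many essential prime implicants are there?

3

Round 0: 0000✓ 0001✓ 0010✓ 0011✓ 0100✓ 0101✓ 1000✓ 1001✓ 1010✓ 1011✓ 1110✓ 1111✓
Round 1: -000✓ -001✓ -010✓ -011✓ 0-00✓ 0-01✓ 00-0✓ 00-1✓ 000-✓ 001-✓ 010-✓ 1-10✓ 1-11✓ 10-0✓ 10-1✓ 100-✓ 101-✓ 111-✓
Round 2: -0-0✓ -0-1✓ -00-✓ -01-✓ 0-0- 00--✓ 1-1- 10--✓
Round 3: -0--
PIs = {-0--, 0-0-, 1-1-}
Coverage chart:
  m0: -0--,0-0-
  m1: -0--,0-0-
  m2: -0-- ←essential
  m3: -0-- ←essential
  m4: 0-0- ←essential
  m5: 0-0- ←essential
  m8: -0-- ←essential
  m9: -0-- ←essential
  m10: -0--,1-1-
  m11: -0--,1-1-
  m14: 1-1- ←essential
  m15: 1-1- ←essential
Essential: -0--, 0-0-, 1-1-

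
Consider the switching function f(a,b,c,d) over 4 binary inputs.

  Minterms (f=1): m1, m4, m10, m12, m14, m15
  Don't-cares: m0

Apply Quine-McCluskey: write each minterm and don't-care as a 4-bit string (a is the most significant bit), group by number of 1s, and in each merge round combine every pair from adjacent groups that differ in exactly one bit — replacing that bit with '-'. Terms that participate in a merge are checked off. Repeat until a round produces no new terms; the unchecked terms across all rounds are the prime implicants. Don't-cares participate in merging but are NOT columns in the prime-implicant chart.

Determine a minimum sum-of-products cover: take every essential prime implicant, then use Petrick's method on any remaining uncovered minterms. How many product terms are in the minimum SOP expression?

size-2^0 implicants → 0000(✓)  0001(✓)  0100(✓)  1010(✓)  1100(✓)  1110(✓)  1111(✓)
size-2^1 implicants → -100  0-00  000-  1-10  11-0  111-
Unchecked terms (primes): -100, 0-00, 000-, 1-10, 11-0, 111-
Minterm coverage:
  m1 ⊆ 000- [E]
  m4 ⊆ -100,0-00
  m10 ⊆ 1-10 [E]
  m12 ⊆ -100,11-0
  m14 ⊆ 1-10,11-0,111-
  m15 ⊆ 111- [E]
E = {000-, 1-10, 111-}
Petrick residual → -100
Cover = bc'd' + a'b'c' + acd' + abc  |cover|=4

4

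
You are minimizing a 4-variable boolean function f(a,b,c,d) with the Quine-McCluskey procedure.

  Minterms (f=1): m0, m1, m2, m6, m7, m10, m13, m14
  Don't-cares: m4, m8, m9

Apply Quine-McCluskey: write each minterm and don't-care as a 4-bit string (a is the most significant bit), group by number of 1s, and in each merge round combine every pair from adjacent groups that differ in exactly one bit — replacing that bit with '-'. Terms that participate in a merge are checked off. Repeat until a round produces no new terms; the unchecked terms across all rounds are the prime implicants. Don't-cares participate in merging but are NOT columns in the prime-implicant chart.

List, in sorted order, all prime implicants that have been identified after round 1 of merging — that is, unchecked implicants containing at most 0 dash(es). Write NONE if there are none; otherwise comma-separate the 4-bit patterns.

NONE

Round 0: 0000✓ 0001✓ 0010✓ 0100✓ 0110✓ 0111✓ 1000✓ 1001✓ 1010✓ 1101✓ 1110✓
Round 1: -000✓ -001✓ -010✓ -110✓ 0-00✓ 0-10✓ 00-0✓ 000-✓ 01-0✓ 011- 1-01 1-10✓ 10-0✓ 100-✓
Round 2: --10 -0-0 -00- 0--0
PIs = {--10, -0-0, -00-, 0--0, 011-, 1-01}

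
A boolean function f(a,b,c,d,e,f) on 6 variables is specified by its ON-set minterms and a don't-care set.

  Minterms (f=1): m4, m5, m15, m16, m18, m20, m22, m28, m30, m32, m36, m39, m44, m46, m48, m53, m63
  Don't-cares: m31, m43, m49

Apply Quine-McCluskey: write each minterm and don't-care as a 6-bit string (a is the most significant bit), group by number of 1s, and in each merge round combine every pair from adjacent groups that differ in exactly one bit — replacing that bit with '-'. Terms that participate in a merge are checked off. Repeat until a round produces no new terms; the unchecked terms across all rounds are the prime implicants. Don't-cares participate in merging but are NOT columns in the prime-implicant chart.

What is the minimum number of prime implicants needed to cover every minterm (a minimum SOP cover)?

size-2^0 implicants → 000100(✓)  000101(✓)  001111(✓)  010000(✓)  010010(✓)  010100(✓)  010110(✓)  011100(✓)  011110(✓)  011111(✓)  100000(✓)  100100(✓)  100111  101011  101100(✓)  101110(✓)  110000(✓)  110001(✓)  110101(✓)  111111(✓)
size-2^1 implicants → -00100  -10000  -11111  0-0100  0-1111  00010-  01-100(✓)  01-110(✓)  010-00(✓)  010-10(✓)  0100-0(✓)  0101-0(✓)  0111-0(✓)  01111-  1-0000  10-100  100-00  1011-0  110-01  11000-
size-2^2 implicants → 01-1-0  010--0
Unchecked terms (primes): -00100, -10000, -11111, 0-0100, 0-1111, 00010-, 01-1-0, 010--0, 01111-, 1-0000, 10-100, 100-00, 100111, 101011, 1011-0, 110-01, 11000-
Minterm coverage:
  m4 ⊆ -00100,0-0100,00010-
  m5 ⊆ 00010- [E]
  m15 ⊆ 0-1111 [E]
  m16 ⊆ -10000,010--0
  m18 ⊆ 010--0 [E]
  m20 ⊆ 0-0100,01-1-0,010--0
  m22 ⊆ 01-1-0,010--0
  m28 ⊆ 01-1-0 [E]
  m30 ⊆ 01-1-0,01111-
  m32 ⊆ 1-0000,100-00
  m36 ⊆ -00100,10-100,100-00
  m39 ⊆ 100111 [E]
  m44 ⊆ 10-100,1011-0
  m46 ⊆ 1011-0 [E]
  m48 ⊆ -10000,1-0000,11000-
  m53 ⊆ 110-01 [E]
  m63 ⊆ -11111 [E]
E = {-11111, 0-1111, 00010-, 01-1-0, 010--0, 100111, 1011-0, 110-01}
Petrick residual → -00100, 1-0000
Cover = b'c'de'f' + bcdef + a'cdef + a'b'c'de' + a'bdf' + a'bc'f' + ac'd'e'f' + ab'c'def + ab'cdf' + abc'e'f  |cover|=10

10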